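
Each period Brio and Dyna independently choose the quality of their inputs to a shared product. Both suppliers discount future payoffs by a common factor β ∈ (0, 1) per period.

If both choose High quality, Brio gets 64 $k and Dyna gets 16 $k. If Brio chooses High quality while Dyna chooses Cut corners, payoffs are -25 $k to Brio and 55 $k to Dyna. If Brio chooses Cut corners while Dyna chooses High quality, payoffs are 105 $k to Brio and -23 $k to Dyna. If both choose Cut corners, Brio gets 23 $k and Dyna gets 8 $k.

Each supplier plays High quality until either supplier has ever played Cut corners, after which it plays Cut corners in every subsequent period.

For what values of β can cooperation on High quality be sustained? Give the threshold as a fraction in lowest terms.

39/47

For Brio: deviation gain 105−64 = 41, per-period punishment loss 64−23 = 41. IC gives β ≥ 41/82 = 1/2.
For Dyna: gain 39, loss 8 per period, so β ≥ 39/47.
The tighter constraint is Dyna's, so cooperation needs β ≥ 39/47.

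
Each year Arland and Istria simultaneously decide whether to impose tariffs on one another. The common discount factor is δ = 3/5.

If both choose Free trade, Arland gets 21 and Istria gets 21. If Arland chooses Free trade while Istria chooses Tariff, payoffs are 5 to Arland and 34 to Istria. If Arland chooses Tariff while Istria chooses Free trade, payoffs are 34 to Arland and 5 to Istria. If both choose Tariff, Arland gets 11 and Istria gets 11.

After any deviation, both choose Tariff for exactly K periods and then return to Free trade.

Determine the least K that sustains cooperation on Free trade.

4

Need Σ_{k=1}^{K} δ^k ≥ (34−21)/(21−11) = 1.3000 at δ = 3/5.
At K = 3 the sum is 1.1760 < 1.3000; at K = 4 it is 1.3056 ≥ 1.3000.
So the minimum punishment length is K = 4.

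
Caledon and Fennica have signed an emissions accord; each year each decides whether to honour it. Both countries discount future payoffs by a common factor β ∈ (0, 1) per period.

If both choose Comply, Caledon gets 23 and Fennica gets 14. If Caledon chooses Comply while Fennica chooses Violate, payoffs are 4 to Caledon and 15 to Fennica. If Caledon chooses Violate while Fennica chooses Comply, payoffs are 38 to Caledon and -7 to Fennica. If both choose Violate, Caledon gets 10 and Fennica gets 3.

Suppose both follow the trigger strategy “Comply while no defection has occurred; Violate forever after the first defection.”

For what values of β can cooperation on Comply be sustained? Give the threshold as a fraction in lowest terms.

15/28

Caledon: cooperation gives 23 each period; deviation gives 38 once then 10 forever.
  23/(1−β) ≥ 38 + 10β/(1−β) ⇒ β ≥ 15/28.
Fennica: cooperation gives 14 each period; deviation gives 15 once then 3 forever.
  β ≥ 1/12.
Both must hold, so the binding constraint is Caledon's: β ≥ 15/28.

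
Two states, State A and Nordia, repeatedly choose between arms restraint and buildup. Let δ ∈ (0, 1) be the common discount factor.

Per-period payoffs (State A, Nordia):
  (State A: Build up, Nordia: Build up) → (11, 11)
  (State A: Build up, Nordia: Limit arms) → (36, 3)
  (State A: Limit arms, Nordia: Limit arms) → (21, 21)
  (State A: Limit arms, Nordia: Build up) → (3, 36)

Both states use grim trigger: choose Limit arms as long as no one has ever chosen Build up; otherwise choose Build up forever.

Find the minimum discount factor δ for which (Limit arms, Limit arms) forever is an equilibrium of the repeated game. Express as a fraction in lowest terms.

3/5

One-period gain from deviating is 36 − 21 = 15. The loss is 21 − 11 = 10 in every subsequent period, with present value 10·δ/(1−δ).
Deviation is unprofitable when 10·δ/(1−δ) ≥ 15, i.e. δ/(1−δ) ≥ 3/2.
Equivalently δ ≥ 15/(15+10) = 3/5.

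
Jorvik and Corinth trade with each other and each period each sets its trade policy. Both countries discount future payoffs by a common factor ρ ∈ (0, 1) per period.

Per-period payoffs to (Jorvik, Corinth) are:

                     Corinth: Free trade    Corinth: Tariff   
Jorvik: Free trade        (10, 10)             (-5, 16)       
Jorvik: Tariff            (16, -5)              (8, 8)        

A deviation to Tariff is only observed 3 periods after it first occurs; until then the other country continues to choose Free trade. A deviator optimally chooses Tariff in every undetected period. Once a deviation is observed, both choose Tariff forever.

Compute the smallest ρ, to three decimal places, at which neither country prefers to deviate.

0.909

The best deviation is to choose Tariff for all 3 undetected periods, earning 16 each, then 8 forever once detected.
Deviation value: 16(1−ρ^3)/(1−ρ) + 8ρ^3/(1−ρ); cooperation value: 10/(1−ρ).
IC: 10 ≥ 16(1−ρ^3) + 8ρ^3 = 16 − 8ρ^3.
So ρ^3 ≥ 6/8 = 3/4, giving ρ ≥ (3/4)^(1/3) ≈ 0.909.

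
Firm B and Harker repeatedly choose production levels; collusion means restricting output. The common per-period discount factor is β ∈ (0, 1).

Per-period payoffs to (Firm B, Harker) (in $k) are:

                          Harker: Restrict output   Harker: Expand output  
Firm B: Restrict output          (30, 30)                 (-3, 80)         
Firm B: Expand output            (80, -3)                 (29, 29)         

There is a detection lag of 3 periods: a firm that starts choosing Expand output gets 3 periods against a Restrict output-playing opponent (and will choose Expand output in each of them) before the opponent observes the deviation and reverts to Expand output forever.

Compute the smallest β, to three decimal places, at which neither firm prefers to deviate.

0.993

A deviator earns 80 for 3 periods, then 29 forever; cooperating earns 30 forever. Multiplying the IC by (1−β):
30 ≥ 80(1−β^3) + 29β^3, so 51·β^3 ≥ 50 and β^3 ≥ 50/51.
β ≥ (50/51)^(1/3) ≈ 0.993.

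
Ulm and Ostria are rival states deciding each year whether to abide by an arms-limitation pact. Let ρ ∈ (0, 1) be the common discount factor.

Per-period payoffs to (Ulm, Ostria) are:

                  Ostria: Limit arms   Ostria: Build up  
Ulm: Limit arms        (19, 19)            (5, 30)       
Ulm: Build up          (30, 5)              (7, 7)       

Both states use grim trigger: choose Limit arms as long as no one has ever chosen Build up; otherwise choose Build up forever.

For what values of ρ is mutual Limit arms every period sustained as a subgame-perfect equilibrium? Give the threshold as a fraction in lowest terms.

11/23

Under grim trigger the critical discount factor is (T−C)/(T−P) with T = 30, C = 19, P = 7.
ρ* = (30−19)/(30−7) = 11/23.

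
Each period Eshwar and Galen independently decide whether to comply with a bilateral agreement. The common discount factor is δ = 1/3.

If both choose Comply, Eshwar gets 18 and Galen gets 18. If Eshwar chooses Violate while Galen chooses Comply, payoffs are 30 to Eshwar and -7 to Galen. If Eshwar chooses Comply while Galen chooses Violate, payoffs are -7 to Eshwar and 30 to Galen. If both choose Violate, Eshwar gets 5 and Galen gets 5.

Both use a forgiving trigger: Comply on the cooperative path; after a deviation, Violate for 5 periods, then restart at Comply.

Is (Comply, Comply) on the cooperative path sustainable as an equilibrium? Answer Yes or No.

IC: δ+…+δ^5 ≥ (30−18)/(18−5) = 12/13.
At δ = 1/3: partial sum = 0.4979 < 0.9231. Cooperation not sustainable.

No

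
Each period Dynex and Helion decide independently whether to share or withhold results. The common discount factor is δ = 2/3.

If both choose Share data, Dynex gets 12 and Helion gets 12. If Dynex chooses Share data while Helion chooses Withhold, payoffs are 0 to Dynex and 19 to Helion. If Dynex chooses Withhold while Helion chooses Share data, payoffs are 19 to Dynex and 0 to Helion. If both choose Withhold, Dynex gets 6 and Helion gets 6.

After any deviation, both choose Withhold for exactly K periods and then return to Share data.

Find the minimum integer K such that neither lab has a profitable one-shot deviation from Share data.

3

No profitable deviation requires (12−6)(δ+…+δ^K) ≥ 19−12, i.e. δ+…+δ^K ≥ 7/6 ≈ 1.1667.
With δ = 2/3, the partial sums are K=1: 0.6667, K=2: 1.1111, K=3: 1.4074.
K = 3 is the first length at which the sum reaches 1.1667.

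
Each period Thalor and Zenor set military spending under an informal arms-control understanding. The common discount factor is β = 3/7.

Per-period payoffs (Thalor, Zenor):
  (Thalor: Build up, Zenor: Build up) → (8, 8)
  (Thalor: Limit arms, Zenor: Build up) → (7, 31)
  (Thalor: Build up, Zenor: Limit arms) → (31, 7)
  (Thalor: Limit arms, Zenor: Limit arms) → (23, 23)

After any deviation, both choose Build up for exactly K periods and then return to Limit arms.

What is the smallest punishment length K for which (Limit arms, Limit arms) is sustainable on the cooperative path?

2

No profitable deviation requires (23−8)(β+…+β^K) ≥ 31−23, i.e. β+…+β^K ≥ 8/15 ≈ 0.5333.
With β = 3/7, the partial sums are K=1: 0.4286, K=2: 0.6122.
K = 2 is the first length at which the sum reaches 0.5333.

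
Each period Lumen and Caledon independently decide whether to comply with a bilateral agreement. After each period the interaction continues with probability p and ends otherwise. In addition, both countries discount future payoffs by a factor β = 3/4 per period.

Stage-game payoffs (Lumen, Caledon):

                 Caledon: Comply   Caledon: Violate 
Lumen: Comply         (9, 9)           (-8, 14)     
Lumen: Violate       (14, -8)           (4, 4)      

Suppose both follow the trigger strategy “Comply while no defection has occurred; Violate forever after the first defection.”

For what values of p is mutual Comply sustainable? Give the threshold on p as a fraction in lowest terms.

Expected continuation weight on next period's payoff is β·p = 3/4·p, which plays the role of the discount factor.
Cooperation requires 3/4·p ≥ (14−9)/(14−4) = 1/2, hence p ≥ 2/3.

2/3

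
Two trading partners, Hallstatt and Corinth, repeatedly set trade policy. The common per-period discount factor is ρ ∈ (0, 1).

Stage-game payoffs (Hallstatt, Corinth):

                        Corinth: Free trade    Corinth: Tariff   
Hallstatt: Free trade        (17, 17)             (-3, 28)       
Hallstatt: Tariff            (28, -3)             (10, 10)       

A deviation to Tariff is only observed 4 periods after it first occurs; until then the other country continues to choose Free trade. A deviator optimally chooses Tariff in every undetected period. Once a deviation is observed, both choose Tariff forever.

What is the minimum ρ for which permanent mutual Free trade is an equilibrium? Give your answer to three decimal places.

0.884

The best deviation is to choose Tariff for all 4 undetected periods, earning 28 each, then 10 forever once detected.
Deviation value: 28(1−ρ^4)/(1−ρ) + 10ρ^4/(1−ρ); cooperation value: 17/(1−ρ).
IC: 17 ≥ 28(1−ρ^4) + 10ρ^4 = 28 − 18ρ^4.
So ρ^4 ≥ 11/18, giving ρ ≥ (11/18)^(1/4) ≈ 0.884.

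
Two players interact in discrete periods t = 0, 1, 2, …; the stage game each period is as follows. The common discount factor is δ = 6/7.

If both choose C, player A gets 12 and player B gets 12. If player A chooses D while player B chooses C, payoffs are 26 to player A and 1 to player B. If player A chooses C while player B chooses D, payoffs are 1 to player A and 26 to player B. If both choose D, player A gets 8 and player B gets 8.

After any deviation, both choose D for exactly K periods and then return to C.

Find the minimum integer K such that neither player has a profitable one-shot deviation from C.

IC: δ(1−δ^K)/(1−δ) ≥ (26−12)/(12−8) = 7/2.
With δ = 6/7: need 1 − δ^K ≥ 7/2·(1−6/7)/(6/7), i.e. δ^K ≤ 0.4167.
Since (6/7)^5 = 0.4627 and (6/7)^6 = 0.3966, the smallest such K is 6.

6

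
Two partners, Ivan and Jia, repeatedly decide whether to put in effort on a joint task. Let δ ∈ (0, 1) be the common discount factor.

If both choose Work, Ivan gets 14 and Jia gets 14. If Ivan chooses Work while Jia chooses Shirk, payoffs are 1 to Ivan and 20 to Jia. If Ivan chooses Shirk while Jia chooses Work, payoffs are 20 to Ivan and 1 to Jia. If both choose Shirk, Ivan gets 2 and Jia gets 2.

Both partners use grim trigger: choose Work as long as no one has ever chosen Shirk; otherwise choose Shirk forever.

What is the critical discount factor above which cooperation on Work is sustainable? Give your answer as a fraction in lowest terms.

Under grim trigger the critical discount factor is (T−C)/(T−P) with T = 20, C = 14, P = 2.
δ* = (20−14)/(20−2) = 6/18 = 1/3.

1/3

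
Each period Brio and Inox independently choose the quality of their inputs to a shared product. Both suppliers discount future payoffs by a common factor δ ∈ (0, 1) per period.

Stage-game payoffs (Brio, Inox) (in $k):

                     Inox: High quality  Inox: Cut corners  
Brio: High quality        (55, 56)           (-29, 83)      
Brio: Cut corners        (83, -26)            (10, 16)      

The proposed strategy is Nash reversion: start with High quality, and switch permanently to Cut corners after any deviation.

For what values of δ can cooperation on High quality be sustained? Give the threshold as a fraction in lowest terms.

27/67

Brio's threshold: (83−55)/(83−10) = 28/73.
Inox's threshold: (83−56)/(83−16) = 27/67.
28/73 < 27/67, so Inox binds and δ* = 27/67.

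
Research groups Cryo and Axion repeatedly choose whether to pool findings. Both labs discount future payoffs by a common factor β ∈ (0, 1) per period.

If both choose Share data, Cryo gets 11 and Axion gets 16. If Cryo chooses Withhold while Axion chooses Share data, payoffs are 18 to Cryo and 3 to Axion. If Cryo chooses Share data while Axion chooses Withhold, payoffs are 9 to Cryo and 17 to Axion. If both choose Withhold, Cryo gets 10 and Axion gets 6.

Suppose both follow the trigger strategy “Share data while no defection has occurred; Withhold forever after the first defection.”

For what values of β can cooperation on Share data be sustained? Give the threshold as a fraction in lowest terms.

For Cryo: deviation gain 18−11 = 7, per-period punishment loss 11−10 = 1. IC gives β ≥ 7/8.
For Axion: gain 1, loss 10 per period, so β ≥ 1/11.
The tighter constraint is Cryo's, so cooperation needs β ≥ 7/8.

7/8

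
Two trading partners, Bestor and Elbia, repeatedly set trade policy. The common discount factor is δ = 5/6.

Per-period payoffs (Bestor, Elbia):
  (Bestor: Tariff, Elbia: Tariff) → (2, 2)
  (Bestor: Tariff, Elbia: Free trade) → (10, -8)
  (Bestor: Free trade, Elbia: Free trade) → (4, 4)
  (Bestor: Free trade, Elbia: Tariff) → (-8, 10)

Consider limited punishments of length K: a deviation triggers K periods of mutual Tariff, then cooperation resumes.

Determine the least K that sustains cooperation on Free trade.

6

No profitable deviation requires (4−2)(δ+…+δ^K) ≥ 10−4, i.e. δ+…+δ^K ≥ 3 ≈ 3.0000.
With δ = 5/6, the partial sums are K=1: 0.8333, K=2: 1.5278, K=3: 2.1065, K=4: 2.5887, K=5: 2.9906, K=6: 3.3255.
K = 6 is the first length at which the sum reaches 3.0000.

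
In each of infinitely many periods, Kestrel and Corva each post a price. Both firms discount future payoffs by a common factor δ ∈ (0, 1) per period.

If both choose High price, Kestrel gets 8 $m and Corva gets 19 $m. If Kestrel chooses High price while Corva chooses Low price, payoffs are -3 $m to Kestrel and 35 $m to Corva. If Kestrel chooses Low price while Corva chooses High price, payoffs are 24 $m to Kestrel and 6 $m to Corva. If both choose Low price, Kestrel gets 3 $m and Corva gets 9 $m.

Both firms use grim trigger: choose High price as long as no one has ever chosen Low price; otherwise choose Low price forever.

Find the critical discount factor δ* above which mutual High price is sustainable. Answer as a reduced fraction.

16/21

Kestrel: cooperation gives 8 each period; deviation gives 24 once then 3 forever.
  8/(1−δ) ≥ 24 + 3δ/(1−δ) ⇒ δ ≥ 16/21.
Corva: cooperation gives 19 each period; deviation gives 35 once then 9 forever.
  δ ≥ 16/26 = 8/13.
Both must hold, so the binding constraint is Kestrel's: δ ≥ 16/21.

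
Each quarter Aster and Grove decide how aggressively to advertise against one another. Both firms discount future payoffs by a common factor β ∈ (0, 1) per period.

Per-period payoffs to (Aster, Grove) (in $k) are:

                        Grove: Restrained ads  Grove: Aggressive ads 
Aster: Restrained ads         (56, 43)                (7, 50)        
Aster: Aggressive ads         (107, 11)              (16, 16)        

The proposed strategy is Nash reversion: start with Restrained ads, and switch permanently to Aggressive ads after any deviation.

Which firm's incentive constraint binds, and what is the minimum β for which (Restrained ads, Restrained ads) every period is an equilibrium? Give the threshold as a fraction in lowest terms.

Aster; β ≥ 51/91

Aster's threshold: (107−56)/(107−16) = 51/91.
Grove's threshold: (50−43)/(50−16) = 7/34.
51/91 > 7/34, so Aster binds and β* = 51/91.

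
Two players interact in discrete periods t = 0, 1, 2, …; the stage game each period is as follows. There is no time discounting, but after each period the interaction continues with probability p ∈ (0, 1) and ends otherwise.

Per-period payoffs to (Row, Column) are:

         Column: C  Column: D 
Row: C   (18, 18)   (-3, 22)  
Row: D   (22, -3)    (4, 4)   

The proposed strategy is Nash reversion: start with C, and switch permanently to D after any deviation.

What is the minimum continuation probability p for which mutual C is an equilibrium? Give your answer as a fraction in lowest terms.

2/9

With no time discounting, the continuation probability p plays the role of the discount factor.
Grim-trigger IC: 18/(1−p) ≥ 22 + 4p/(1−p) ⇒ p ≥ (22−18)/(22−4) = 2/9.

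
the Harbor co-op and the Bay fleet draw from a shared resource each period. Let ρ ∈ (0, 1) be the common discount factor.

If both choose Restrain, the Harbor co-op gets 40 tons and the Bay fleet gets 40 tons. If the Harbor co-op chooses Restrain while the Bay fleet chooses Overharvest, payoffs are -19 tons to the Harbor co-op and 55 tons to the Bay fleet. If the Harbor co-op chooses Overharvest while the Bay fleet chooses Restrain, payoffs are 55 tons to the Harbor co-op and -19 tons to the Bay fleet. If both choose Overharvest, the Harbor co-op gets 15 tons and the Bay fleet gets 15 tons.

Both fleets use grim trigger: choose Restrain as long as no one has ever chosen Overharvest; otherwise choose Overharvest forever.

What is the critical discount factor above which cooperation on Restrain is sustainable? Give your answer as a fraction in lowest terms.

One-period gain from deviating is 55 − 40 = 15. The loss is 40 − 15 = 25 in every subsequent period, with present value 25·ρ/(1−ρ).
Deviation is unprofitable when 25·ρ/(1−ρ) ≥ 15, i.e. ρ/(1−ρ) ≥ 3/5.
Equivalently ρ ≥ 15/(15+25) = 3/8.

3/8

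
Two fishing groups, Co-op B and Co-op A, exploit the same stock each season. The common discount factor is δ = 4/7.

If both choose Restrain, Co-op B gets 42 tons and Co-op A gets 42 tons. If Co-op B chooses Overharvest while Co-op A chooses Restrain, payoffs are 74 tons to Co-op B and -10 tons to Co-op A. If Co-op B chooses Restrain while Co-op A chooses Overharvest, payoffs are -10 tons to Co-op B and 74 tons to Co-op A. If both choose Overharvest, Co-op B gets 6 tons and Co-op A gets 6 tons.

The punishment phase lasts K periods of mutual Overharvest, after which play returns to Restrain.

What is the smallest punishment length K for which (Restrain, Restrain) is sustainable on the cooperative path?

2

No profitable deviation requires (42−6)(δ+…+δ^K) ≥ 74−42, i.e. δ+…+δ^K ≥ 8/9 ≈ 0.8889.
With δ = 4/7, the partial sums are K=1: 0.5714, K=2: 0.8980.
K = 2 is the first length at which the sum reaches 0.8889.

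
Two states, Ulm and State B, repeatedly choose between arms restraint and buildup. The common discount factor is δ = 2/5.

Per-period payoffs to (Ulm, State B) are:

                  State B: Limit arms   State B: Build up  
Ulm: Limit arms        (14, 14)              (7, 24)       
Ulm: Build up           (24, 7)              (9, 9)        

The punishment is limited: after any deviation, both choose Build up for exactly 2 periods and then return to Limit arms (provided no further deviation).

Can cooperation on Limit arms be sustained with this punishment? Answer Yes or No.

No

IC: δ+…+δ^2 ≥ (24−14)/(14−9) = 2.
At δ = 2/5: partial sum = 0.5600 < 2.0000. Cooperation not sustainable.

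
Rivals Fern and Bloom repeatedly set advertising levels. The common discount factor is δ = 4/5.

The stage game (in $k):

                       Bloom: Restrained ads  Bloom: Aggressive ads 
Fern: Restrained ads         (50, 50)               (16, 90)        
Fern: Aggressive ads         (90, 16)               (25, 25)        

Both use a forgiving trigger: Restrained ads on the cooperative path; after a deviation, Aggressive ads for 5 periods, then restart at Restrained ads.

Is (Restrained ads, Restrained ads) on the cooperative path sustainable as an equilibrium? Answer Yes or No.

Yes

Comparing payoff streams over the 6 periods until play realigns: cooperate → 50(1+δ+…+δ^5); deviate → 90 + 25(δ+…+δ^5).
Cooperation is sustained iff (50−25)(δ+…+δ^5) ≥ 90−50.
δ+…+δ^5 = 4/5·(1−(4/5)^5)/(1−4/5) = 2.6893, and (90−50)/(50−25) = 1.6000.
2.6893 ≥ 1.6000, so cooperation is sustainable.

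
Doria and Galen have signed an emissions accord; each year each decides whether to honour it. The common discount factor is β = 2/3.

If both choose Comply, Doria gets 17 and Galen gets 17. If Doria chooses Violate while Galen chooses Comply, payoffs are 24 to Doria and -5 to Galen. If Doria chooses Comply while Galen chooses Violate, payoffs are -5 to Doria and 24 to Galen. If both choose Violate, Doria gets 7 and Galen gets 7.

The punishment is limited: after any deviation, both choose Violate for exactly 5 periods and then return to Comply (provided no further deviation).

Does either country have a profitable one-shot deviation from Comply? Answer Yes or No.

No

Comparing payoff streams over the 6 periods until play realigns: cooperate → 17(1+β+…+β^5); deviate → 24 + 7(β+…+β^5).
Cooperation is sustained iff (17−7)(β+…+β^5) ≥ 24−17.
β+…+β^5 = 2/3·(1−(2/3)^5)/(1−2/3) = 1.7366, and (24−17)/(17−7) = 0.7000.
1.7366 ≥ 0.7000, so cooperation is sustainable.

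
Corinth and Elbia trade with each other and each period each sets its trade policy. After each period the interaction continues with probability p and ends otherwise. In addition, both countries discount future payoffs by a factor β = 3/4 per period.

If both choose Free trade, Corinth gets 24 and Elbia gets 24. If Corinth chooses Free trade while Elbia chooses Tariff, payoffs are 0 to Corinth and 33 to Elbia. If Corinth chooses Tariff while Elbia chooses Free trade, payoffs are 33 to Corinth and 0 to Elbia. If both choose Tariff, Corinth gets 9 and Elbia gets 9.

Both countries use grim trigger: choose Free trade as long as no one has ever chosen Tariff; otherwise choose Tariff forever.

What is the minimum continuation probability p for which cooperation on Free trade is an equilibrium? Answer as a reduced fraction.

With continuation probability p and discount β, the effective per-period discount factor is βp.
Grim-trigger IC: βp ≥ (33−24)/(33−9) = 3/8.
So p ≥ (3/8)/(3/4) = 1/2.

1/2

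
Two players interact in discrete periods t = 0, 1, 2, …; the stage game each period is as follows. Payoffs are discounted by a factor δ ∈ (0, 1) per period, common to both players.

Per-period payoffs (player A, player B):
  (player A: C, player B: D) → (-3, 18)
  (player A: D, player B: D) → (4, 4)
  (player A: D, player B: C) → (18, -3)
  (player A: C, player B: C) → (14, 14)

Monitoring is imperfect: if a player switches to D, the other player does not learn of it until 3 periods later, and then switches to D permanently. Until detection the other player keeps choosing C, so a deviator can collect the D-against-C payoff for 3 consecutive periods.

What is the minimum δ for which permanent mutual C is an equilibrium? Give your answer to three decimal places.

A deviator earns 18 for 3 periods, then 4 forever; cooperating earns 14 forever. Multiplying the IC by (1−δ):
14 ≥ 18(1−δ^3) + 4δ^3, so 14·δ^3 ≥ 4 and δ^3 ≥ 2/7.
δ ≥ (2/7)^(1/3) ≈ 0.659.

0.659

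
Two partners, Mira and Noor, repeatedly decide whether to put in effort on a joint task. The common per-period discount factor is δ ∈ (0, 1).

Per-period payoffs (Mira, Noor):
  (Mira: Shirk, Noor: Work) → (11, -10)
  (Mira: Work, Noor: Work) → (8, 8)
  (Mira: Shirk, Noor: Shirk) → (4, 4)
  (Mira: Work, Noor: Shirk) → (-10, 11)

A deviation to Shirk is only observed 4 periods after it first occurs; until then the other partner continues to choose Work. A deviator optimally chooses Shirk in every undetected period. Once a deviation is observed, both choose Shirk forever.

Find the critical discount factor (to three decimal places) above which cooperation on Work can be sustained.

A deviator earns 11 for 4 periods, then 4 forever; cooperating earns 8 forever. Multiplying the IC by (1−δ):
8 ≥ 11(1−δ^4) + 4δ^4, so 7·δ^4 ≥ 3 and δ^4 ≥ 3/7.
δ ≥ (3/7)^(1/4) ≈ 0.809.

0.809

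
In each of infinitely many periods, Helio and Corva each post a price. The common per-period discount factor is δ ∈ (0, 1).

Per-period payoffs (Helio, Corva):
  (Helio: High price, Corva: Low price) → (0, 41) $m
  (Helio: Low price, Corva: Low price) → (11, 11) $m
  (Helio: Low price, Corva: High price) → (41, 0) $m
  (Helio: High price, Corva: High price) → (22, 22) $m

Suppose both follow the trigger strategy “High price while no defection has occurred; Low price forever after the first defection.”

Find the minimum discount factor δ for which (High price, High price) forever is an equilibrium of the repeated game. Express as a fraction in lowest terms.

22/(1−δ) ≥ 41 + 11δ/(1−δ)
22 ≥ 41 − 30δ
δ ≥ 19/30.

19/30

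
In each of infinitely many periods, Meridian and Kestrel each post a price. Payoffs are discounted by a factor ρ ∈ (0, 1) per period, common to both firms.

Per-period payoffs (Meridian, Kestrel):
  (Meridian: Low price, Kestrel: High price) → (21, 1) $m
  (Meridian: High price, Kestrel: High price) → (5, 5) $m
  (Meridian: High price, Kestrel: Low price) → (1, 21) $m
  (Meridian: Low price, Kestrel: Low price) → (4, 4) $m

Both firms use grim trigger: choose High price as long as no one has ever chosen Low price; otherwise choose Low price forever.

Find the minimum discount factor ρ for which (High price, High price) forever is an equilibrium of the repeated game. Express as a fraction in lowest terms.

Under grim trigger the critical discount factor is (T−C)/(T−P) with T = 21, C = 5, P = 4.
ρ* = (21−5)/(21−4) = 16/17.

16/17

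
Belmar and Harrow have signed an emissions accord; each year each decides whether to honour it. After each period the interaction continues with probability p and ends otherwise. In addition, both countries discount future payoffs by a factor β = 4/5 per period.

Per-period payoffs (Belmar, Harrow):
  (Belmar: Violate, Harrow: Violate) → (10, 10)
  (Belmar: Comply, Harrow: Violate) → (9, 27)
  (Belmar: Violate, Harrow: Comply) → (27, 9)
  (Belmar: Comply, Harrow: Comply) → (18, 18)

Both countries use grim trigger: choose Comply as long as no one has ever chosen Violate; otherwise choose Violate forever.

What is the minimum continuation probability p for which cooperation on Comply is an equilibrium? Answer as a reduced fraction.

45/68

Expected continuation weight on next period's payoff is β·p = 4/5·p, which plays the role of the discount factor.
Cooperation requires 4/5·p ≥ (27−18)/(27−10) = 9/17, hence p ≥ 45/68.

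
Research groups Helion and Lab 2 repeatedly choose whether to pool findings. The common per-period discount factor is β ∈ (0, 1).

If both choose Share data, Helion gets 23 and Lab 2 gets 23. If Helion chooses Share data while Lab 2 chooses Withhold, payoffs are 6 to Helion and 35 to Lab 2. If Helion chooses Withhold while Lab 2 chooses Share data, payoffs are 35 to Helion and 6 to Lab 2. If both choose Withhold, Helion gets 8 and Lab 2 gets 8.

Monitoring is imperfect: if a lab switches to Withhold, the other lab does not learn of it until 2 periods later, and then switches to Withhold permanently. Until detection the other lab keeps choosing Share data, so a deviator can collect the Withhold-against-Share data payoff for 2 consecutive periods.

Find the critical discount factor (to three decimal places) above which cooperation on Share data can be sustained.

0.667

Deviating for the 2 undetected periods gains 35−23 = 12 per period over cooperation, then loses 23−8 = 15 per period forever once punishment starts.
Gain: 12(1 + β + … + β^1); loss: 15·β^2/(1−β).
No profitable deviation ⇔ 12(1−β^2) ≤ 15·β^2, i.e. β^2 ≥ 12/(12+15) = 4/9.
Hence β ≥ (4/9)^(1/2) ≈ 0.667.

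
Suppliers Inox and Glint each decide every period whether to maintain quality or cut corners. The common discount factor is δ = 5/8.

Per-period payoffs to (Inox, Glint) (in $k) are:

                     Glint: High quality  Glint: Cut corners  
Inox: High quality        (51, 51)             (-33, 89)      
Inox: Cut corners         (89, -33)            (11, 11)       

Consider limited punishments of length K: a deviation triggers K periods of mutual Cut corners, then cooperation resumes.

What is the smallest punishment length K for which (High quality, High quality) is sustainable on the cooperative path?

2

Need Σ_{k=1}^{K} δ^k ≥ (89−51)/(51−11) = 0.9500 at δ = 5/8.
At K = 1 the sum is 0.6250 < 0.9500; at K = 2 it is 1.0156 ≥ 0.9500.
So the minimum punishment length is K = 2.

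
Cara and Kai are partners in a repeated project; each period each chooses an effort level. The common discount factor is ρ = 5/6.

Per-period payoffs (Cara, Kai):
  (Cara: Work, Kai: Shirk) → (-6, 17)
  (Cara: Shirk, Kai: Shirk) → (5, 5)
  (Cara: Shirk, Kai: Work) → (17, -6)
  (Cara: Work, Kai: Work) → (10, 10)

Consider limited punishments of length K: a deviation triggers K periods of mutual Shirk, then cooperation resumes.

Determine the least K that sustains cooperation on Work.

IC: ρ(1−ρ^K)/(1−ρ) ≥ (17−10)/(10−5) = 7/5.
With ρ = 5/6: need 1 − ρ^K ≥ 7/5·(1−5/6)/(5/6), i.e. ρ^K ≤ 0.7200.
Since (5/6)^1 = 0.8333 and (5/6)^2 = 0.6944, the smallest such K is 2.

2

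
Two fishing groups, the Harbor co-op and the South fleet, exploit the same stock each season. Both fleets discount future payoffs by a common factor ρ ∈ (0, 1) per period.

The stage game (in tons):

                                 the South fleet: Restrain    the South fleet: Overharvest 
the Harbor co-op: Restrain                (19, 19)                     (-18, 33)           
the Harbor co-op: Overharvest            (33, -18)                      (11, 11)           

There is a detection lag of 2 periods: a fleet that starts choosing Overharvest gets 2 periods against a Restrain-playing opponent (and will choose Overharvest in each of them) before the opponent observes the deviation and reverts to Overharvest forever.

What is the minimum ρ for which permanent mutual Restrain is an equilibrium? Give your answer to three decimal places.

Deviating for the 2 undetected periods gains 33−19 = 14 per period over cooperation, then loses 19−11 = 8 per period forever once punishment starts.
Gain: 14(1 + ρ + … + ρ^1); loss: 8·ρ^2/(1−ρ).
No profitable deviation ⇔ 14(1−ρ^2) ≤ 8·ρ^2, i.e. ρ^2 ≥ 14/(14+8) = 7/11.
Hence ρ ≥ (7/11)^(1/2) ≈ 0.798.

0.798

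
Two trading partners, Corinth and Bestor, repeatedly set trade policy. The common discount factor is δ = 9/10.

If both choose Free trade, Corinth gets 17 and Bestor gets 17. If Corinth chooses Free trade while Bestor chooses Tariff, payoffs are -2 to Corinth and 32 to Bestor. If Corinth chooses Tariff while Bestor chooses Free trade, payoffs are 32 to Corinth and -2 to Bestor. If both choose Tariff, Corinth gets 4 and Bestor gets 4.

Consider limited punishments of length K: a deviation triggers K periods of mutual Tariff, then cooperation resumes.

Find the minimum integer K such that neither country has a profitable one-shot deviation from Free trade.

IC: δ(1−δ^K)/(1−δ) ≥ (32−17)/(17−4) = 15/13.
With δ = 9/10: need 1 − δ^K ≥ 15/13·(1−9/10)/(9/10), i.e. δ^K ≤ 0.8718.
Since (9/10)^1 = 0.9000 and (9/10)^2 = 0.8100, the smallest such K is 2.

2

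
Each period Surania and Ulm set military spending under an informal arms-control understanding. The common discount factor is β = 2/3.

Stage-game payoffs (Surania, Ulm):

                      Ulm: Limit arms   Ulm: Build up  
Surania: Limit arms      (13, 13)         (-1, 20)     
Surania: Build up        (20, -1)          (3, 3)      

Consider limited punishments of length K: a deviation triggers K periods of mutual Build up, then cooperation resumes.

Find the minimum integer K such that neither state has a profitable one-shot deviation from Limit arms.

2

IC: β(1−β^K)/(1−β) ≥ (20−13)/(13−3) = 7/10.
With β = 2/3: need 1 − β^K ≥ 7/10·(1−2/3)/(2/3), i.e. β^K ≤ 0.6500.
Since (2/3)^1 = 0.6667 and (2/3)^2 = 0.4444, the smallest such K is 2.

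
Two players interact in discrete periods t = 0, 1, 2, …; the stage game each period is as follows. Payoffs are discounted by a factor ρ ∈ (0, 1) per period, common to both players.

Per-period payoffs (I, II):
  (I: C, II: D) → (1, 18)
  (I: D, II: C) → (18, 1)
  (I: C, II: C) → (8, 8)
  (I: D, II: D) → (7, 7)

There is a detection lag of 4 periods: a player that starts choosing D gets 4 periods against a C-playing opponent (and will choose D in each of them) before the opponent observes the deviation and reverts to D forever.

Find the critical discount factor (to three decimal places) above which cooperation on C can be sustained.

The best deviation is to choose D for all 4 undetected periods, earning 18 each, then 7 forever once detected.
Deviation value: 18(1−ρ^4)/(1−ρ) + 7ρ^4/(1−ρ); cooperation value: 8/(1−ρ).
IC: 8 ≥ 18(1−ρ^4) + 7ρ^4 = 18 − 11ρ^4.
So ρ^4 ≥ 10/11, giving ρ ≥ (10/11)^(1/4) ≈ 0.976.

0.976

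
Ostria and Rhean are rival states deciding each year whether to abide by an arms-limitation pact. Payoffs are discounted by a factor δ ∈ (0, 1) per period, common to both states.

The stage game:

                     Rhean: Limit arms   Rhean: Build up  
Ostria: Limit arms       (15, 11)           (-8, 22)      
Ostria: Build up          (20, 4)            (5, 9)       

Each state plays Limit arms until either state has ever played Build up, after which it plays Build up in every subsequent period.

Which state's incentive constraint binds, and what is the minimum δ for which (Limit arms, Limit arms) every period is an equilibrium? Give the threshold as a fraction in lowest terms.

Rhean; δ ≥ 11/13

Ostria: cooperation gives 15 each period; deviation gives 20 once then 5 forever.
  15/(1−δ) ≥ 20 + 5δ/(1−δ) ⇒ δ ≥ 5/15 = 1/3.
Rhean: cooperation gives 11 each period; deviation gives 22 once then 9 forever.
  δ ≥ 11/13.
Both must hold, so the binding constraint is Rhean's: δ ≥ 11/13.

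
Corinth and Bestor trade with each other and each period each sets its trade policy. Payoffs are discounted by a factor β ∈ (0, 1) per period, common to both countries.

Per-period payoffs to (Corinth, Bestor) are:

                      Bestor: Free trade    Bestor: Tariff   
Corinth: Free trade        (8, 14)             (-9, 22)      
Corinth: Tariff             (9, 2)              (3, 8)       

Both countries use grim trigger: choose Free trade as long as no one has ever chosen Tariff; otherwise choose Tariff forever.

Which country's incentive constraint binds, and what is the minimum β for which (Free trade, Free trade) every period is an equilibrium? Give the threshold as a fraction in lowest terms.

Corinth: cooperation gives 8 each period; deviation gives 9 once then 3 forever.
  8/(1−β) ≥ 9 + 3β/(1−β) ⇒ β ≥ 1/6.
Bestor: cooperation gives 14 each period; deviation gives 22 once then 8 forever.
  β ≥ 8/14 = 4/7.
Both must hold, so the binding constraint is Bestor's: β ≥ 4/7.

Bestor; β ≥ 4/7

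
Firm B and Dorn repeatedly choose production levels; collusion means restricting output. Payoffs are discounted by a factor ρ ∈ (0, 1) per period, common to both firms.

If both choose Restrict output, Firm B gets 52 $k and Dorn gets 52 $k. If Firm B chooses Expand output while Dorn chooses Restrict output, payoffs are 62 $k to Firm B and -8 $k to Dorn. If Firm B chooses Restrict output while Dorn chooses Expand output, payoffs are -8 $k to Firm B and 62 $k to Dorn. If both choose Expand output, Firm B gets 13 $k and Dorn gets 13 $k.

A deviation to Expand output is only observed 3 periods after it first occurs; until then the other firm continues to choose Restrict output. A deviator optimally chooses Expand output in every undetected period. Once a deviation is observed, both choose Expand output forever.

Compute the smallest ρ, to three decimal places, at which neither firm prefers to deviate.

A deviator earns 62 for 3 periods, then 13 forever; cooperating earns 52 forever. Multiplying the IC by (1−ρ):
52 ≥ 62(1−ρ^3) + 13ρ^3, so 49·ρ^3 ≥ 10 and ρ^3 ≥ 10/49.
ρ ≥ (10/49)^(1/3) ≈ 0.589.

0.589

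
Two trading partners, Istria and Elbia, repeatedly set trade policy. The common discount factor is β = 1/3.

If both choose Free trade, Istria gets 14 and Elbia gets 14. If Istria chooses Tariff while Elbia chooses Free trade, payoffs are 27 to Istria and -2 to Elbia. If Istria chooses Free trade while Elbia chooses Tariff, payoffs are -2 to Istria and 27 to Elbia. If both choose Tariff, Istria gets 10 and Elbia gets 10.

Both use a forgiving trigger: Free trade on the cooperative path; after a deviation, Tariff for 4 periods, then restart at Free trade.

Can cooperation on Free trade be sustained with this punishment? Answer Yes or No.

No

Comparing payoff streams over the 5 periods until play realigns: cooperate → 14(1+β+…+β^4); deviate → 27 + 10(β+…+β^4).
Cooperation is sustained iff (14−10)(β+…+β^4) ≥ 27−14.
β+…+β^4 = 1/3·(1−(1/3)^4)/(1−1/3) = 0.4938, and (27−14)/(14−10) = 3.2500.
0.4938 < 3.2500, so cooperation is not sustainable.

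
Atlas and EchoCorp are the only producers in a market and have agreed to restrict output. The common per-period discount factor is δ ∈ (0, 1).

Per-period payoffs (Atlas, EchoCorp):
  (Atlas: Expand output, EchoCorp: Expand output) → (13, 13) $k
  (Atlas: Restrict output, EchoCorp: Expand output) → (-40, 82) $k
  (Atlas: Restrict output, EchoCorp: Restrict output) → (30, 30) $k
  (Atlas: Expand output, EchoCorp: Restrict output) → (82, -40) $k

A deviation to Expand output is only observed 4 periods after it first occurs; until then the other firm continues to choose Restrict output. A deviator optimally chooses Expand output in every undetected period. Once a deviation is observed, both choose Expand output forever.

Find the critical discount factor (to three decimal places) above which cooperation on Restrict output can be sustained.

0.932

The best deviation is to choose Expand output for all 4 undetected periods, earning 82 each, then 13 forever once detected.
Deviation value: 82(1−δ^4)/(1−δ) + 13δ^4/(1−δ); cooperation value: 30/(1−δ).
IC: 30 ≥ 82(1−δ^4) + 13δ^4 = 82 − 69δ^4.
So δ^4 ≥ 52/69, giving δ ≥ (52/69)^(1/4) ≈ 0.932.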